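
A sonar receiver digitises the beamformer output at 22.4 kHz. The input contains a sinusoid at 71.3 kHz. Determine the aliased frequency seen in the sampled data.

4.1 kHz

71.3 kHz mod fs = 4.1 kHz.
4.1 kHz ≤ fs/2 = 11.2 kHz, appears at 4.1 kHz.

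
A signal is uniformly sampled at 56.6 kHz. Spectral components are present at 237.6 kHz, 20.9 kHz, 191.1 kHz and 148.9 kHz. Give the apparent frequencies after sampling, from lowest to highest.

11.2 kHz, 20.9 kHz, 21.3 kHz

fs/2 = 28.3 kHz.
237.6 kHz mod fs = 11.2 kHz.
11.2 kHz ≤ fs/2 = 28.3 kHz, appears at 11.2 kHz.
20.9 kHz ≤ fs/2 = 28.3 kHz, passes unchanged.
191.1 kHz mod fs = 21.3 kHz.
21.3 kHz ≤ fs/2 = 28.3 kHz, appears at 21.3 kHz.
148.9 kHz mod fs = 35.7 kHz.
35.7 kHz > fs/2 = 28.3 kHz, folds to fs − 35.7 kHz = 20.9 kHz.
Distinct values: {11.2 kHz, 20.9 kHz, 21.3 kHz}.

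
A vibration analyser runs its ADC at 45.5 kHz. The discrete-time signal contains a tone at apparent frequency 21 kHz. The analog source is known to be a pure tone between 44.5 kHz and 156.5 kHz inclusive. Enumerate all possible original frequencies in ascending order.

Frequencies that alias to 21 kHz are k·fs ± 21 kHz for integer k ≥ 0.
k=0: 21 kHz.
k=1: 24.5 kHz, 66.5 kHz.
k=2: 70 kHz, 112 kHz.
k=3: 115.5 kHz, 157.5 kHz.
k=4: 161 kHz, 203 kHz.
Within [44.5 kHz, 156.5 kHz]: 66.5 kHz, 70 kHz, 112 kHz, 115.5 kHz.

66.5 kHz, 70 kHz, 112 kHz, 115.5 kHz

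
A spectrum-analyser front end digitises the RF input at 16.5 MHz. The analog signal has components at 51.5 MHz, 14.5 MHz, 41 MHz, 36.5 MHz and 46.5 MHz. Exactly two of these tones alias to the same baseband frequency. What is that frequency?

2 MHz

fs/2 = 8.25 MHz.
51.5 MHz mod fs = 2 MHz.
2 MHz ≤ fs/2 = 8.25 MHz, appears at 2 MHz.
14.5 MHz > fs/2 = 8.25 MHz, folds to fs − 14.5 MHz = 2 MHz.
41 MHz mod fs = 8 MHz.
8 MHz ≤ fs/2 = 8.25 MHz, appears at 8 MHz.
36.5 MHz mod fs = 3.5 MHz.
3.5 MHz ≤ fs/2 = 8.25 MHz, appears at 3.5 MHz.
46.5 MHz mod fs = 13.5 MHz.
13.5 MHz > fs/2 = 8.25 MHz, folds to fs − 13.5 MHz = 3 MHz.
14.5 MHz and 51.5 MHz both map to 2 MHz.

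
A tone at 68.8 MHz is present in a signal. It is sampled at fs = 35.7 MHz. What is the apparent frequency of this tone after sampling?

68.8 MHz mod fs = 33.1 MHz.
33.1 MHz > fs/2 = 17.85 MHz, folds to fs − 33.1 MHz = 2.6 MHz.

2.6 MHz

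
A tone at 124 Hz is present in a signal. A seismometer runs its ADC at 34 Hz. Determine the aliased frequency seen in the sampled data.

12 Hz

124 Hz mod fs = 22 Hz.
22 Hz > fs/2 = 17 Hz, folds to fs − 22 Hz = 12 Hz.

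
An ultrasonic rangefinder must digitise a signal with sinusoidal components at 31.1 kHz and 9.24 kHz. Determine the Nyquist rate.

Highest-frequency component: 31.1 kHz.
Nyquist rate = 2 × 31.1 kHz = 62.2 kHz.

62.2 kHz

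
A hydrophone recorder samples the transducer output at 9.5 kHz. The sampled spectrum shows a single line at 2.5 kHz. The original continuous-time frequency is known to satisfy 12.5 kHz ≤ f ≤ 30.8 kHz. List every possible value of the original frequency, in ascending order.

Frequencies that alias to 2.5 kHz are k·fs ± 2.5 kHz for integer k ≥ 0.
k=0: 2.5 kHz.
k=1: 7 kHz, 12 kHz.
k=2: 16.5 kHz, 21.5 kHz.
k=3: 26 kHz, 31 kHz.
k=4: 35.5 kHz, 40.5 kHz.
Within [12.5 kHz, 30.8 kHz]: 16.5 kHz, 21.5 kHz, 26 kHz.

16.5 kHz, 21.5 kHz, 26 kHz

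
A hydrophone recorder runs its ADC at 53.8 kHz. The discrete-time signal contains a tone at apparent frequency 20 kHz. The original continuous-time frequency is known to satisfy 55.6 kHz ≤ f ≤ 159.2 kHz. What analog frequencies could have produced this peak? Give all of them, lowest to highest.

73.8 kHz, 87.6 kHz, 127.6 kHz, 141.4 kHz

Frequencies that alias to 20 kHz are k·fs ± 20 kHz for integer k ≥ 0.
k=0: 20 kHz.
k=1: 33.8 kHz, 73.8 kHz.
k=2: 87.6 kHz, 127.6 kHz.
k=3: 141.4 kHz, 181.4 kHz.
k=4: 195.2 kHz, 235.2 kHz.
Within [55.6 kHz, 159.2 kHz]: 73.8 kHz, 87.6 kHz, 127.6 kHz, 141.4 kHz.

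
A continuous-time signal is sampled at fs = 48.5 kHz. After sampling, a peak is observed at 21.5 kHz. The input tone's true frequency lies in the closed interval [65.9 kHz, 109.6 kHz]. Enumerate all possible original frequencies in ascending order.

Frequencies that alias to 21.5 kHz are k·fs ± 21.5 kHz for integer k ≥ 0.
k=0: 21.5 kHz.
k=1: 27 kHz, 70 kHz.
k=2: 75.5 kHz, 118.5 kHz.
k=3: 124 kHz, 167 kHz.
Within [65.9 kHz, 109.6 kHz]: 70 kHz, 75.5 kHz.

70 kHz, 75.5 kHz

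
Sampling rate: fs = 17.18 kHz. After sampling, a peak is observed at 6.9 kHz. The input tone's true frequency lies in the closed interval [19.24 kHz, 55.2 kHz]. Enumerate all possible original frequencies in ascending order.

Frequencies that alias to 6.9 kHz are k·fs ± 6.9 kHz for integer k ≥ 0.
k=0: 6.9 kHz.
k=1: 10.28 kHz, 24.08 kHz.
k=2: 27.46 kHz, 41.26 kHz.
k=3: 44.64 kHz, 58.44 kHz.
k=4: 61.82 kHz, 75.62 kHz.
Within [19.24 kHz, 55.2 kHz]: 24.08 kHz, 27.46 kHz, 41.26 kHz, 44.64 kHz.

24.08 kHz, 27.46 kHz, 41.26 kHz, 44.64 kHz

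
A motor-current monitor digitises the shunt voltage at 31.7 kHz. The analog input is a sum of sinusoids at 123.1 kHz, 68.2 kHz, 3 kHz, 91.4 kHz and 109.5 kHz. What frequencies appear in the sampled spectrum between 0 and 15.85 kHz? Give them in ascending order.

fs/2 = 15.85 kHz.
123.1 kHz mod fs = 28 kHz.
28 kHz > fs/2 = 15.85 kHz, folds to fs − 28 kHz = 3.7 kHz.
68.2 kHz mod fs = 4.8 kHz.
4.8 kHz ≤ fs/2 = 15.85 kHz, appears at 4.8 kHz.
3 kHz ≤ fs/2 = 15.85 kHz, passes unchanged.
91.4 kHz mod fs = 28 kHz.
28 kHz > fs/2 = 15.85 kHz, folds to fs − 28 kHz = 3.7 kHz.
109.5 kHz mod fs = 14.4 kHz.
14.4 kHz ≤ fs/2 = 15.85 kHz, appears at 14.4 kHz.
Distinct values: {3 kHz, 3.7 kHz, 4.8 kHz, 14.4 kHz}.

3 kHz, 3.7 kHz, 4.8 kHz, 14.4 kHz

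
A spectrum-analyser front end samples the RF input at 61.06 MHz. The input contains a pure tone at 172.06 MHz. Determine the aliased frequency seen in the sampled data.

11.12 MHz

172.06 MHz mod fs = 49.94 MHz.
49.94 MHz > fs/2 = 30.53 MHz, folds to fs − 49.94 MHz = 11.12 MHz.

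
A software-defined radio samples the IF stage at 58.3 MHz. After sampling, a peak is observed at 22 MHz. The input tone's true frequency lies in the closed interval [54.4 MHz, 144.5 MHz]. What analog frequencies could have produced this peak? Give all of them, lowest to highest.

80.3 MHz, 94.6 MHz, 138.6 MHz

Frequencies that alias to 22 MHz are k·fs ± 22 MHz for integer k ≥ 0.
k=0: 22 MHz.
k=1: 36.3 MHz, 80.3 MHz.
k=2: 94.6 MHz, 138.6 MHz.
k=3: 152.9 MHz, 196.9 MHz.
Within [54.4 MHz, 144.5 MHz]: 80.3 MHz, 94.6 MHz, 138.6 MHz.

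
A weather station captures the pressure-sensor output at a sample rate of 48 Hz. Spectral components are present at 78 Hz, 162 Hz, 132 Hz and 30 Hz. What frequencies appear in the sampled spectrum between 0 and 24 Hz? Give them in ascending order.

12 Hz, 18 Hz

fs/2 = 24 Hz.
78 Hz mod fs = 30 Hz.
30 Hz > fs/2 = 24 Hz, folds to fs − 30 Hz = 18 Hz.
162 Hz mod fs = 18 Hz.
18 Hz ≤ fs/2 = 24 Hz, appears at 18 Hz.
132 Hz mod fs = 36 Hz.
36 Hz > fs/2 = 24 Hz, folds to fs − 36 Hz = 12 Hz.
30 Hz > fs/2 = 24 Hz, folds to fs − 30 Hz = 18 Hz.
Distinct values: {12 Hz, 18 Hz}.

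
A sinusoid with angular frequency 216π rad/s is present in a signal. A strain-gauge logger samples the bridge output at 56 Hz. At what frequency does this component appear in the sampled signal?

ω = 216π rad/s → f = ω/(2π) = 108 Hz.
108 Hz mod fs = 52 Hz.
52 Hz > fs/2 = 28 Hz, folds to fs − 52 Hz = 4 Hz.

4 Hz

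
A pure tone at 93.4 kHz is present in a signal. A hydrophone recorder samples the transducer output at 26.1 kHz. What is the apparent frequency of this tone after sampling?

93.4 kHz mod fs = 15.1 kHz.
15.1 kHz > fs/2 = 13.05 kHz, folds to fs − 15.1 kHz = 11 kHz.

11 kHz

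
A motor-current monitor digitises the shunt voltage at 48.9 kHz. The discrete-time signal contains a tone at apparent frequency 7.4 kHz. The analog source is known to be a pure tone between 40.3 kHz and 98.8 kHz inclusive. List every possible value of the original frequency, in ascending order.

41.5 kHz, 56.3 kHz, 90.4 kHz

Frequencies that alias to 7.4 kHz are k·fs ± 7.4 kHz for integer k ≥ 0.
k=0: 7.4 kHz.
k=1: 41.5 kHz, 56.3 kHz.
k=2: 90.4 kHz, 105.2 kHz.
k=3: 139.3 kHz, 154.1 kHz.
Within [40.3 kHz, 98.8 kHz]: 41.5 kHz, 56.3 kHz, 90.4 kHz.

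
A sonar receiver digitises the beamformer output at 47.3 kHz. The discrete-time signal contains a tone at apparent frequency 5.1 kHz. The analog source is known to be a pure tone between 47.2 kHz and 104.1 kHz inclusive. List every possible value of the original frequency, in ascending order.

Frequencies that alias to 5.1 kHz are k·fs ± 5.1 kHz for integer k ≥ 0.
k=0: 5.1 kHz.
k=1: 42.2 kHz, 52.4 kHz.
k=2: 89.5 kHz, 99.7 kHz.
k=3: 136.8 kHz, 147 kHz.
Within [47.2 kHz, 104.1 kHz]: 52.4 kHz, 89.5 kHz, 99.7 kHz.

52.4 kHz, 89.5 kHz, 99.7 kHz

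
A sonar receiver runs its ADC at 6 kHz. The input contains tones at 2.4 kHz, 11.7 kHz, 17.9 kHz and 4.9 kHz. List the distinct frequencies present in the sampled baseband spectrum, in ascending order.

fs/2 = 3 kHz.
2.4 kHz ≤ fs/2 = 3 kHz, passes unchanged.
11.7 kHz mod fs = 5.7 kHz.
5.7 kHz > fs/2 = 3 kHz, folds to fs − 5.7 kHz = 0.3 kHz.
17.9 kHz mod fs = 5.9 kHz.
5.9 kHz > fs/2 = 3 kHz, folds to fs − 5.9 kHz = 0.1 kHz.
4.9 kHz > fs/2 = 3 kHz, folds to fs − 4.9 kHz = 1.1 kHz.
Distinct values: {0.1 kHz, 0.3 kHz, 1.1 kHz, 2.4 kHz}.

0.1 kHz, 0.3 kHz, 1.1 kHz, 2.4 kHz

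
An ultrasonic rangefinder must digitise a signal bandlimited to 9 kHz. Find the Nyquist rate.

Nyquist rate = 2 × 9 kHz = 18 kHz.

18 kHz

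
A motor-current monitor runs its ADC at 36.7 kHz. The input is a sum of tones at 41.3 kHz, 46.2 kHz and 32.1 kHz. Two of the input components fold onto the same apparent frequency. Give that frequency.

4.6 kHz

fs/2 = 18.35 kHz.
41.3 kHz mod fs = 4.6 kHz.
4.6 kHz ≤ fs/2 = 18.35 kHz, appears at 4.6 kHz.
46.2 kHz mod fs = 9.5 kHz.
9.5 kHz ≤ fs/2 = 18.35 kHz, appears at 9.5 kHz.
32.1 kHz > fs/2 = 18.35 kHz, folds to fs − 32.1 kHz = 4.6 kHz.
32.1 kHz and 41.3 kHz both map to 4.6 kHz.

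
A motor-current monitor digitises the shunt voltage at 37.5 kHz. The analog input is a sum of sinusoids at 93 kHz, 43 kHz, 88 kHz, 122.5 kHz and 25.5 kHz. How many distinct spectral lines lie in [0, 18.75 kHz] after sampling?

5

fs/2 = 18.75 kHz.
93 kHz mod fs = 18 kHz.
18 kHz ≤ fs/2 = 18.75 kHz, appears at 18 kHz.
43 kHz mod fs = 5.5 kHz.
5.5 kHz ≤ fs/2 = 18.75 kHz, appears at 5.5 kHz.
88 kHz mod fs = 13 kHz.
13 kHz ≤ fs/2 = 18.75 kHz, appears at 13 kHz.
122.5 kHz mod fs = 10 kHz.
10 kHz ≤ fs/2 = 18.75 kHz, appears at 10 kHz.
25.5 kHz > fs/2 = 18.75 kHz, folds to fs − 25.5 kHz = 12 kHz.
Distinct values: {5.5 kHz, 10 kHz, 12 kHz, 13 kHz, 18 kHz} → 5.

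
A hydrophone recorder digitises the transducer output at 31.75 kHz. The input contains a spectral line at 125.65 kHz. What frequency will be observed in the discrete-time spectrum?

125.65 kHz mod fs = 30.4 kHz.
30.4 kHz > fs/2 = 15.875 kHz, folds to fs − 30.4 kHz = 1.35 kHz.

1.35 kHz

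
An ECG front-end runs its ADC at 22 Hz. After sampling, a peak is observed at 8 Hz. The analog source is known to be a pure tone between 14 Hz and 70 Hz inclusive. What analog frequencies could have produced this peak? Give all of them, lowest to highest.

Frequencies that alias to 8 Hz are k·fs ± 8 Hz for integer k ≥ 0.
k=0: 8 Hz.
k=1: 14 Hz, 30 Hz.
k=2: 36 Hz, 52 Hz.
k=3: 58 Hz, 74 Hz.
k=4: 80 Hz, 96 Hz.
Within [14 Hz, 70 Hz]: 14 Hz, 30 Hz, 36 Hz, 52 Hz, 58 Hz.

14 Hz, 30 Hz, 36 Hz, 52 Hz, 58 Hz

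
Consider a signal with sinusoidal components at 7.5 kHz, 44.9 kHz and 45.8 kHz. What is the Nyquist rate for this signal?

Highest-frequency component: 45.8 kHz.
Nyquist rate = 2 × 45.8 kHz = 91.6 kHz.

91.6 kHz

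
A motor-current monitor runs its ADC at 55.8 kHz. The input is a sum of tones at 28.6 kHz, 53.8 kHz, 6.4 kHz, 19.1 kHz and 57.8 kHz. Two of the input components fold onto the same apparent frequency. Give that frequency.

fs/2 = 27.9 kHz.
28.6 kHz > fs/2 = 27.9 kHz, folds to fs − 28.6 kHz = 27.2 kHz.
53.8 kHz > fs/2 = 27.9 kHz, folds to fs − 53.8 kHz = 2 kHz.
6.4 kHz ≤ fs/2 = 27.9 kHz, passes unchanged.
19.1 kHz ≤ fs/2 = 27.9 kHz, passes unchanged.
57.8 kHz mod fs = 2 kHz.
2 kHz ≤ fs/2 = 27.9 kHz, appears at 2 kHz.
53.8 kHz and 57.8 kHz both map to 2 kHz.

2 kHz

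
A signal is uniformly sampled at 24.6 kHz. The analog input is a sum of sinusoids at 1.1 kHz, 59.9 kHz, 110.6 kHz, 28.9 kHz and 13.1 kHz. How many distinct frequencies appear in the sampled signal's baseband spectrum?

fs/2 = 12.3 kHz.
1.1 kHz ≤ fs/2 = 12.3 kHz, passes unchanged.
59.9 kHz mod fs = 10.7 kHz.
10.7 kHz ≤ fs/2 = 12.3 kHz, appears at 10.7 kHz.
110.6 kHz mod fs = 12.2 kHz.
12.2 kHz ≤ fs/2 = 12.3 kHz, appears at 12.2 kHz.
28.9 kHz mod fs = 4.3 kHz.
4.3 kHz ≤ fs/2 = 12.3 kHz, appears at 4.3 kHz.
13.1 kHz > fs/2 = 12.3 kHz, folds to fs − 13.1 kHz = 11.5 kHz.
Distinct values: {1.1 kHz, 4.3 kHz, 10.7 kHz, 11.5 kHz, 12.2 kHz} → 5.

5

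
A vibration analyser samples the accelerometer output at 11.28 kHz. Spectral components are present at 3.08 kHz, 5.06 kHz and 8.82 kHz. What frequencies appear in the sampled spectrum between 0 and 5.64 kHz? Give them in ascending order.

2.46 kHz, 3.08 kHz, 5.06 kHz

fs/2 = 5.64 kHz.
3.08 kHz ≤ fs/2 = 5.64 kHz, passes unchanged.
5.06 kHz ≤ fs/2 = 5.64 kHz, passes unchanged.
8.82 kHz > fs/2 = 5.64 kHz, folds to fs − 8.82 kHz = 2.46 kHz.
Distinct values: {2.46 kHz, 3.08 kHz, 5.06 kHz}.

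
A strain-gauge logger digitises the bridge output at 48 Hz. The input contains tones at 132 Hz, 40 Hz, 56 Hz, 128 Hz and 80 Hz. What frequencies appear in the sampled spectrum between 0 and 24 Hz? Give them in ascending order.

8 Hz, 12 Hz, 16 Hz

fs/2 = 24 Hz.
132 Hz mod fs = 36 Hz.
36 Hz > fs/2 = 24 Hz, folds to fs − 36 Hz = 12 Hz.
40 Hz > fs/2 = 24 Hz, folds to fs − 40 Hz = 8 Hz.
56 Hz mod fs = 8 Hz.
8 Hz ≤ fs/2 = 24 Hz, appears at 8 Hz.
128 Hz mod fs = 32 Hz.
32 Hz > fs/2 = 24 Hz, folds to fs − 32 Hz = 16 Hz.
80 Hz mod fs = 32 Hz.
32 Hz > fs/2 = 24 Hz, folds to fs − 32 Hz = 16 Hz.
Distinct values: {8 Hz, 12 Hz, 16 Hz}.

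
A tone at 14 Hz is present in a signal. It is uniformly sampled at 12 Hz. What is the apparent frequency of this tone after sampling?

14 Hz mod fs = 2 Hz.
2 Hz ≤ fs/2 = 6 Hz, appears at 2 Hz.

2 Hz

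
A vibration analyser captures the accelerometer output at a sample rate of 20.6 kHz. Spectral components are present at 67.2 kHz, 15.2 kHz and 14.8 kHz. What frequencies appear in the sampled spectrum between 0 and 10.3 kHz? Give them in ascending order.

5.4 kHz, 5.8 kHz

fs/2 = 10.3 kHz.
67.2 kHz mod fs = 5.4 kHz.
5.4 kHz ≤ fs/2 = 10.3 kHz, appears at 5.4 kHz.
15.2 kHz > fs/2 = 10.3 kHz, folds to fs − 15.2 kHz = 5.4 kHz.
14.8 kHz > fs/2 = 10.3 kHz, folds to fs − 14.8 kHz = 5.8 kHz.
Distinct values: {5.4 kHz, 5.8 kHz}.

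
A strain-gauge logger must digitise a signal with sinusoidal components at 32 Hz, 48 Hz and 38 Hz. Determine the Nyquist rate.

96 Hz

Highest-frequency component: 48 Hz.
Nyquist rate = 2 × 48 Hz = 96 Hz.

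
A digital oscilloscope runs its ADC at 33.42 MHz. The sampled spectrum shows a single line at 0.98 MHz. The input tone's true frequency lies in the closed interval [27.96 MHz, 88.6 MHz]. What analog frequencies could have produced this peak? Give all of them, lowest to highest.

32.44 MHz, 34.4 MHz, 65.86 MHz, 67.82 MHz

Frequencies that alias to 0.98 MHz are k·fs ± 0.98 MHz for integer k ≥ 0.
k=0: 0.98 MHz.
k=1: 32.44 MHz, 34.4 MHz.
k=2: 65.86 MHz, 67.82 MHz.
k=3: 99.28 MHz, 101.24 MHz.
Within [27.96 MHz, 88.6 MHz]: 32.44 MHz, 34.4 MHz, 65.86 MHz, 67.82 MHz.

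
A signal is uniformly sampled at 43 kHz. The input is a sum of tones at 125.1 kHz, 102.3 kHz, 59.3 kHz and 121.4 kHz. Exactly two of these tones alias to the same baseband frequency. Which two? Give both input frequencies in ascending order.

59.3 kHz, 102.3 kHz

fs/2 = 21.5 kHz.
125.1 kHz mod fs = 39.1 kHz.
39.1 kHz > fs/2 = 21.5 kHz, folds to fs − 39.1 kHz = 3.9 kHz.
102.3 kHz mod fs = 16.3 kHz.
16.3 kHz ≤ fs/2 = 21.5 kHz, appears at 16.3 kHz.
59.3 kHz mod fs = 16.3 kHz.
16.3 kHz ≤ fs/2 = 21.5 kHz, appears at 16.3 kHz.
121.4 kHz mod fs = 35.4 kHz.
35.4 kHz > fs/2 = 21.5 kHz, folds to fs − 35.4 kHz = 7.6 kHz.
59.3 kHz and 102.3 kHz both map to 16.3 kHz.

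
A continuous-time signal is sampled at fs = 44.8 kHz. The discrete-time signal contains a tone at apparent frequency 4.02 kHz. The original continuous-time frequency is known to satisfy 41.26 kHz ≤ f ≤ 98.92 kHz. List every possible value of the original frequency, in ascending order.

48.82 kHz, 85.58 kHz, 93.62 kHz

Frequencies that alias to 4.02 kHz are k·fs ± 4.02 kHz for integer k ≥ 0.
k=0: 4.02 kHz.
k=1: 40.78 kHz, 48.82 kHz.
k=2: 85.58 kHz, 93.62 kHz.
k=3: 130.38 kHz, 138.42 kHz.
Within [41.26 kHz, 98.92 kHz]: 48.82 kHz, 85.58 kHz, 93.62 kHz.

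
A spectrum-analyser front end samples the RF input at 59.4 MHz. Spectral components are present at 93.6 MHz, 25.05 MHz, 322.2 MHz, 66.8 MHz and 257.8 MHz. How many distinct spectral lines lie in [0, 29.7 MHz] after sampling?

fs/2 = 29.7 MHz.
93.6 MHz mod fs = 34.2 MHz.
34.2 MHz > fs/2 = 29.7 MHz, folds to fs − 34.2 MHz = 25.2 MHz.
25.05 MHz ≤ fs/2 = 29.7 MHz, passes unchanged.
322.2 MHz mod fs = 25.2 MHz.
25.2 MHz ≤ fs/2 = 29.7 MHz, appears at 25.2 MHz.
66.8 MHz mod fs = 7.4 MHz.
7.4 MHz ≤ fs/2 = 29.7 MHz, appears at 7.4 MHz.
257.8 MHz mod fs = 20.2 MHz.
20.2 MHz ≤ fs/2 = 29.7 MHz, appears at 20.2 MHz.
Distinct values: {7.4 MHz, 20.2 MHz, 25.05 MHz, 25.2 MHz} → 4.

4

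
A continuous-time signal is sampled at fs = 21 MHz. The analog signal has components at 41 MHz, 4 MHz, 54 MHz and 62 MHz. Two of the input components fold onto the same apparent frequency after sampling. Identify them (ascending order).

41 MHz, 62 MHz

fs/2 = 10.5 MHz.
41 MHz mod fs = 20 MHz.
20 MHz > fs/2 = 10.5 MHz, folds to fs − 20 MHz = 1 MHz.
4 MHz ≤ fs/2 = 10.5 MHz, passes unchanged.
54 MHz mod fs = 12 MHz.
12 MHz > fs/2 = 10.5 MHz, folds to fs − 12 MHz = 9 MHz.
62 MHz mod fs = 20 MHz.
20 MHz > fs/2 = 10.5 MHz, folds to fs − 20 MHz = 1 MHz.
41 MHz and 62 MHz both map to 1 MHz.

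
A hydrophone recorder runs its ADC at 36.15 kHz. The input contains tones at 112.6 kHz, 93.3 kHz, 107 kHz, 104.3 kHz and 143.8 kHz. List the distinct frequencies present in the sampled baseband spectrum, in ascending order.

fs/2 = 18.075 kHz.
112.6 kHz mod fs = 4.15 kHz.
4.15 kHz ≤ fs/2 = 18.075 kHz, appears at 4.15 kHz.
93.3 kHz mod fs = 21 kHz.
21 kHz > fs/2 = 18.075 kHz, folds to fs − 21 kHz = 15.15 kHz.
107 kHz mod fs = 34.7 kHz.
34.7 kHz > fs/2 = 18.075 kHz, folds to fs − 34.7 kHz = 1.45 kHz.
104.3 kHz mod fs = 32 kHz.
32 kHz > fs/2 = 18.075 kHz, folds to fs − 32 kHz = 4.15 kHz.
143.8 kHz mod fs = 35.35 kHz.
35.35 kHz > fs/2 = 18.075 kHz, folds to fs − 35.35 kHz = 0.8 kHz.
Distinct values: {0.8 kHz, 1.45 kHz, 4.15 kHz, 15.15 kHz}.

0.8 kHz, 1.45 kHz, 4.15 kHz, 15.15 kHz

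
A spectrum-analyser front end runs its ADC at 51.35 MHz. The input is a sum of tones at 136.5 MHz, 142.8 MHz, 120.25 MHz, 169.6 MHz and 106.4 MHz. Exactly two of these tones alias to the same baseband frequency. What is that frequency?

fs/2 = 25.675 MHz.
136.5 MHz mod fs = 33.8 MHz.
33.8 MHz > fs/2 = 25.675 MHz, folds to fs − 33.8 MHz = 17.55 MHz.
142.8 MHz mod fs = 40.1 MHz.
40.1 MHz > fs/2 = 25.675 MHz, folds to fs − 40.1 MHz = 11.25 MHz.
120.25 MHz mod fs = 17.55 MHz.
17.55 MHz ≤ fs/2 = 25.675 MHz, appears at 17.55 MHz.
169.6 MHz mod fs = 15.55 MHz.
15.55 MHz ≤ fs/2 = 25.675 MHz, appears at 15.55 MHz.
106.4 MHz mod fs = 3.7 MHz.
3.7 MHz ≤ fs/2 = 25.675 MHz, appears at 3.7 MHz.
120.25 MHz and 136.5 MHz both map to 17.55 MHz.

17.55 MHz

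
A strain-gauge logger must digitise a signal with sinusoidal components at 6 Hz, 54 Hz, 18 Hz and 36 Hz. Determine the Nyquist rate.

108 Hz

Highest-frequency component: 54 Hz.
Nyquist rate = 2 × 54 Hz = 108 Hz.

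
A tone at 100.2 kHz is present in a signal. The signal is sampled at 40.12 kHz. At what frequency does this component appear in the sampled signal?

19.96 kHz

100.2 kHz mod fs = 19.96 kHz.
19.96 kHz ≤ fs/2 = 20.06 kHz, appears at 19.96 kHz.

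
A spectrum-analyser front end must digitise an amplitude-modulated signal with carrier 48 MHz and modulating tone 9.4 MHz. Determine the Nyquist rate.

114.8 MHz

AM sidebands sit at fc ± fm = 38.6 MHz and 57.4 MHz.
Highest-frequency component: 57.4 MHz.
Nyquist rate = 2 × 57.4 MHz = 114.8 MHz.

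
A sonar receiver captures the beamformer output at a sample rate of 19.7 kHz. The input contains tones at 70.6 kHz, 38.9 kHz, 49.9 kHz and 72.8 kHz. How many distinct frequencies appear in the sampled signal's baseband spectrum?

4

fs/2 = 9.85 kHz.
70.6 kHz mod fs = 11.5 kHz.
11.5 kHz > fs/2 = 9.85 kHz, folds to fs − 11.5 kHz = 8.2 kHz.
38.9 kHz mod fs = 19.2 kHz.
19.2 kHz > fs/2 = 9.85 kHz, folds to fs − 19.2 kHz = 0.5 kHz.
49.9 kHz mod fs = 10.5 kHz.
10.5 kHz > fs/2 = 9.85 kHz, folds to fs − 10.5 kHz = 9.2 kHz.
72.8 kHz mod fs = 13.7 kHz.
13.7 kHz > fs/2 = 9.85 kHz, folds to fs − 13.7 kHz = 6 kHz.
Distinct values: {0.5 kHz, 6 kHz, 8.2 kHz, 9.2 kHz} → 4.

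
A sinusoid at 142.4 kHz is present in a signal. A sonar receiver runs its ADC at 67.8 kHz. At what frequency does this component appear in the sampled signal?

6.8 kHz

142.4 kHz mod fs = 6.8 kHz.
6.8 kHz ≤ fs/2 = 33.9 kHz, appears at 6.8 kHz.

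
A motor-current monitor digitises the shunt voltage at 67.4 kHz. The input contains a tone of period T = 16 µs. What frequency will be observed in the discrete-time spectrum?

T = 16 µs → f = 1/T = 62.5 kHz.
62.5 kHz > fs/2 = 33.7 kHz, folds to fs − 62.5 kHz = 4.9 kHz.

4.9 kHz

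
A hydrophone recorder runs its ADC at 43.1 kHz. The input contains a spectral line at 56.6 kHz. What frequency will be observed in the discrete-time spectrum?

13.5 kHz

56.6 kHz mod fs = 13.5 kHz.
13.5 kHz ≤ fs/2 = 21.55 kHz, appears at 13.5 kHz.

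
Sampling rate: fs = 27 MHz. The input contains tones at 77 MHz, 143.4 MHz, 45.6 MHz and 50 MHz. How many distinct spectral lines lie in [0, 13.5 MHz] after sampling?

2

fs/2 = 13.5 MHz.
77 MHz mod fs = 23 MHz.
23 MHz > fs/2 = 13.5 MHz, folds to fs − 23 MHz = 4 MHz.
143.4 MHz mod fs = 8.4 MHz.
8.4 MHz ≤ fs/2 = 13.5 MHz, appears at 8.4 MHz.
45.6 MHz mod fs = 18.6 MHz.
18.6 MHz > fs/2 = 13.5 MHz, folds to fs − 18.6 MHz = 8.4 MHz.
50 MHz mod fs = 23 MHz.
23 MHz > fs/2 = 13.5 MHz, folds to fs − 23 MHz = 4 MHz.
Distinct values: {4 MHz, 8.4 MHz} → 2.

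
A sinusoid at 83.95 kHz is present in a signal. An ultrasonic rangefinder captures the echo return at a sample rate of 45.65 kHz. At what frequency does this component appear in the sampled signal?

7.35 kHz

83.95 kHz mod fs = 38.3 kHz.
38.3 kHz > fs/2 = 22.825 kHz, folds to fs − 38.3 kHz = 7.35 kHz.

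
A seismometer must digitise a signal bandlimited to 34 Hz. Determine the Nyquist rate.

Nyquist rate = 2 × 34 Hz = 68 Hz.

68 Hz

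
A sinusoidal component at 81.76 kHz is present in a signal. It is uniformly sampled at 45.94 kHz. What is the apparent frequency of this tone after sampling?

10.12 kHz

81.76 kHz mod fs = 35.82 kHz.
35.82 kHz > fs/2 = 22.97 kHz, folds to fs − 35.82 kHz = 10.12 kHz.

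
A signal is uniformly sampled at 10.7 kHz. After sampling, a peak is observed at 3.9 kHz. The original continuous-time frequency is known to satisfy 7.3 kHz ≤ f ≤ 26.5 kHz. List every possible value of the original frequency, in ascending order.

14.6 kHz, 17.5 kHz, 25.3 kHz

Frequencies that alias to 3.9 kHz are k·fs ± 3.9 kHz for integer k ≥ 0.
k=0: 3.9 kHz.
k=1: 6.8 kHz, 14.6 kHz.
k=2: 17.5 kHz, 25.3 kHz.
k=3: 28.2 kHz, 36 kHz.
Within [7.3 kHz, 26.5 kHz]: 14.6 kHz, 17.5 kHz, 25.3 kHz.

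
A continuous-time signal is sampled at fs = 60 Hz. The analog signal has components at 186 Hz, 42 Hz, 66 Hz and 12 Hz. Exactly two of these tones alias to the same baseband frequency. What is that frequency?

fs/2 = 30 Hz.
186 Hz mod fs = 6 Hz.
6 Hz ≤ fs/2 = 30 Hz, appears at 6 Hz.
42 Hz > fs/2 = 30 Hz, folds to fs − 42 Hz = 18 Hz.
66 Hz mod fs = 6 Hz.
6 Hz ≤ fs/2 = 30 Hz, appears at 6 Hz.
12 Hz ≤ fs/2 = 30 Hz, passes unchanged.
66 Hz and 186 Hz both map to 6 Hz.

6 Hz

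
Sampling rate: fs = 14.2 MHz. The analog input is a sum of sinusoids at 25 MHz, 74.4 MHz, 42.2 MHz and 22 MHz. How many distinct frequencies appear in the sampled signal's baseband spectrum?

3

fs/2 = 7.1 MHz.
25 MHz mod fs = 10.8 MHz.
10.8 MHz > fs/2 = 7.1 MHz, folds to fs − 10.8 MHz = 3.4 MHz.
74.4 MHz mod fs = 3.4 MHz.
3.4 MHz ≤ fs/2 = 7.1 MHz, appears at 3.4 MHz.
42.2 MHz mod fs = 13.8 MHz.
13.8 MHz > fs/2 = 7.1 MHz, folds to fs − 13.8 MHz = 0.4 MHz.
22 MHz mod fs = 7.8 MHz.
7.8 MHz > fs/2 = 7.1 MHz, folds to fs − 7.8 MHz = 6.4 MHz.
Distinct values: {0.4 MHz, 3.4 MHz, 6.4 MHz} → 3.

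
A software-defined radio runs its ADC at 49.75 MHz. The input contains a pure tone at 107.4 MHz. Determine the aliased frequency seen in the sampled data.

7.9 MHz

107.4 MHz mod fs = 7.9 MHz.
7.9 MHz ≤ fs/2 = 24.875 MHz, appears at 7.9 MHz.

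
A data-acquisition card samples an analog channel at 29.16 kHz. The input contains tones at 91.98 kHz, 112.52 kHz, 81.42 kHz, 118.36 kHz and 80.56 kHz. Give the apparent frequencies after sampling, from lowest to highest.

1.72 kHz, 4.12 kHz, 4.5 kHz, 6.06 kHz, 6.92 kHz

fs/2 = 14.58 kHz.
91.98 kHz mod fs = 4.5 kHz.
4.5 kHz ≤ fs/2 = 14.58 kHz, appears at 4.5 kHz.
112.52 kHz mod fs = 25.04 kHz.
25.04 kHz > fs/2 = 14.58 kHz, folds to fs − 25.04 kHz = 4.12 kHz.
81.42 kHz mod fs = 23.1 kHz.
23.1 kHz > fs/2 = 14.58 kHz, folds to fs − 23.1 kHz = 6.06 kHz.
118.36 kHz mod fs = 1.72 kHz.
1.72 kHz ≤ fs/2 = 14.58 kHz, appears at 1.72 kHz.
80.56 kHz mod fs = 22.24 kHz.
22.24 kHz > fs/2 = 14.58 kHz, folds to fs − 22.24 kHz = 6.92 kHz.
Distinct values: {1.72 kHz, 4.12 kHz, 4.5 kHz, 6.06 kHz, 6.92 kHz}.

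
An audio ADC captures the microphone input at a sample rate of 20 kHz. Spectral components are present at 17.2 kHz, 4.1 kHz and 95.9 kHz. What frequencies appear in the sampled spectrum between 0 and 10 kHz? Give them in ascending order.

fs/2 = 10 kHz.
17.2 kHz > fs/2 = 10 kHz, folds to fs − 17.2 kHz = 2.8 kHz.
4.1 kHz ≤ fs/2 = 10 kHz, passes unchanged.
95.9 kHz mod fs = 15.9 kHz.
15.9 kHz > fs/2 = 10 kHz, folds to fs − 15.9 kHz = 4.1 kHz.
Distinct values: {2.8 kHz, 4.1 kHz}.

2.8 kHz, 4.1 kHz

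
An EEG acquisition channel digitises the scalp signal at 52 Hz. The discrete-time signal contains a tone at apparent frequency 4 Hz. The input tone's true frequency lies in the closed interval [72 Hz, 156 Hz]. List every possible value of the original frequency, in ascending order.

Frequencies that alias to 4 Hz are k·fs ± 4 Hz for integer k ≥ 0.
k=0: 4 Hz.
k=1: 48 Hz, 56 Hz.
k=2: 100 Hz, 108 Hz.
k=3: 152 Hz, 160 Hz.
k=4: 204 Hz, 212 Hz.
Within [72 Hz, 156 Hz]: 100 Hz, 108 Hz, 152 Hz.

100 Hz, 108 Hz, 152 Hz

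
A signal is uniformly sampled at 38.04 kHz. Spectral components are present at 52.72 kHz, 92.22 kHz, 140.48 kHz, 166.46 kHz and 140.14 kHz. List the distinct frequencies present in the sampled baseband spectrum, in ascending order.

11.68 kHz, 12.02 kHz, 14.3 kHz, 14.68 kHz, 16.14 kHz

fs/2 = 19.02 kHz.
52.72 kHz mod fs = 14.68 kHz.
14.68 kHz ≤ fs/2 = 19.02 kHz, appears at 14.68 kHz.
92.22 kHz mod fs = 16.14 kHz.
16.14 kHz ≤ fs/2 = 19.02 kHz, appears at 16.14 kHz.
140.48 kHz mod fs = 26.36 kHz.
26.36 kHz > fs/2 = 19.02 kHz, folds to fs − 26.36 kHz = 11.68 kHz.
166.46 kHz mod fs = 14.3 kHz.
14.3 kHz ≤ fs/2 = 19.02 kHz, appears at 14.3 kHz.
140.14 kHz mod fs = 26.02 kHz.
26.02 kHz > fs/2 = 19.02 kHz, folds to fs − 26.02 kHz = 12.02 kHz.
Distinct values: {11.68 kHz, 12.02 kHz, 14.3 kHz, 14.68 kHz, 16.14 kHz}.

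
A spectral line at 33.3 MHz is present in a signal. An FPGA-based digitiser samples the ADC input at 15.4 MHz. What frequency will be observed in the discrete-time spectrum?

33.3 MHz mod fs = 2.5 MHz.
2.5 MHz ≤ fs/2 = 7.7 MHz, appears at 2.5 MHz.

2.5 MHz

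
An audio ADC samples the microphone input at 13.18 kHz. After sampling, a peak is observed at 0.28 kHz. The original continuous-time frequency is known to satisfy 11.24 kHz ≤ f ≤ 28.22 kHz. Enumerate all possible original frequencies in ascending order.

Frequencies that alias to 0.28 kHz are k·fs ± 0.28 kHz for integer k ≥ 0.
k=0: 0.28 kHz.
k=1: 12.9 kHz, 13.46 kHz.
k=2: 26.08 kHz, 26.64 kHz.
k=3: 39.26 kHz, 39.82 kHz.
Within [11.24 kHz, 28.22 kHz]: 12.9 kHz, 13.46 kHz, 26.08 kHz, 26.64 kHz.

12.9 kHz, 13.46 kHz, 26.08 kHz, 26.64 kHz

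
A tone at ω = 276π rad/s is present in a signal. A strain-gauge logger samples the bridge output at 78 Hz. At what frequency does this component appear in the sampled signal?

18 Hz

ω = 276π rad/s → f = ω/(2π) = 138 Hz.
138 Hz mod fs = 60 Hz.
60 Hz > fs/2 = 39 Hz, folds to fs − 60 Hz = 18 Hz.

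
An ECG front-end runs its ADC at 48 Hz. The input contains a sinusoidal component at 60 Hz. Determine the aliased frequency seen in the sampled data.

60 Hz mod fs = 12 Hz.
12 Hz ≤ fs/2 = 24 Hz, appears at 12 Hz.

12 Hz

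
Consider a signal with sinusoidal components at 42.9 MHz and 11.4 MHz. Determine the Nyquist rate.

Highest-frequency component: 42.9 MHz.
Nyquist rate = 2 × 42.9 MHz = 85.8 MHz.

85.8 MHz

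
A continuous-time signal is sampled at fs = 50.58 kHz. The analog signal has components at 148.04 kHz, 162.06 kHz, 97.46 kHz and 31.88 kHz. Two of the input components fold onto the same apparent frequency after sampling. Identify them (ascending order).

fs/2 = 25.29 kHz.
148.04 kHz mod fs = 46.88 kHz.
46.88 kHz > fs/2 = 25.29 kHz, folds to fs − 46.88 kHz = 3.7 kHz.
162.06 kHz mod fs = 10.32 kHz.
10.32 kHz ≤ fs/2 = 25.29 kHz, appears at 10.32 kHz.
97.46 kHz mod fs = 46.88 kHz.
46.88 kHz > fs/2 = 25.29 kHz, folds to fs − 46.88 kHz = 3.7 kHz.
31.88 kHz > fs/2 = 25.29 kHz, folds to fs − 31.88 kHz = 18.7 kHz.
97.46 kHz and 148.04 kHz both map to 3.7 kHz.

97.46 kHz, 148.04 kHz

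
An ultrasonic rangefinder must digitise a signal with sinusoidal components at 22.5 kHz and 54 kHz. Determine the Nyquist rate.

108 kHz

Highest-frequency component: 54 kHz.
Nyquist rate = 2 × 54 kHz = 108 kHz.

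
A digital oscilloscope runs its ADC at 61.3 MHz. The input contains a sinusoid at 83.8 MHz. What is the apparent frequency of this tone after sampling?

83.8 MHz mod fs = 22.5 MHz.
22.5 MHz ≤ fs/2 = 30.65 MHz, appears at 22.5 MHz.

22.5 MHz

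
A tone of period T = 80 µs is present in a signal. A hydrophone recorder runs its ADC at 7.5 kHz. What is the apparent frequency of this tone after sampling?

T = 80 µs → f = 1/T = 12.5 kHz.
12.5 kHz mod fs = 5 kHz.
5 kHz > fs/2 = 3.75 kHz, folds to fs − 5 kHz = 2.5 kHz.

2.5 kHz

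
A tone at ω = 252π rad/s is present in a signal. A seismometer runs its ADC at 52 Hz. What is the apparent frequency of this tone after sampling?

ω = 252π rad/s → f = ω/(2π) = 126 Hz.
126 Hz mod fs = 22 Hz.
22 Hz ≤ fs/2 = 26 Hz, appears at 22 Hz.

22 Hz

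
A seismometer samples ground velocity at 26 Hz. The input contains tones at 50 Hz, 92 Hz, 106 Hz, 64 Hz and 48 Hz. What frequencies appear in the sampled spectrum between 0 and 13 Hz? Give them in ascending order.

fs/2 = 13 Hz.
50 Hz mod fs = 24 Hz.
24 Hz > fs/2 = 13 Hz, folds to fs − 24 Hz = 2 Hz.
92 Hz mod fs = 14 Hz.
14 Hz > fs/2 = 13 Hz, folds to fs − 14 Hz = 12 Hz.
106 Hz mod fs = 2 Hz.
2 Hz ≤ fs/2 = 13 Hz, appears at 2 Hz.
64 Hz mod fs = 12 Hz.
12 Hz ≤ fs/2 = 13 Hz, appears at 12 Hz.
48 Hz mod fs = 22 Hz.
22 Hz > fs/2 = 13 Hz, folds to fs − 22 Hz = 4 Hz.
Distinct values: {2 Hz, 4 Hz, 12 Hz}.

2 Hz, 4 Hz, 12 Hz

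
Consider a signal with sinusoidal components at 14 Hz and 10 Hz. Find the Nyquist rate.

Highest-frequency component: 14 Hz.
Nyquist rate = 2 × 14 Hz = 28 Hz.

28 Hz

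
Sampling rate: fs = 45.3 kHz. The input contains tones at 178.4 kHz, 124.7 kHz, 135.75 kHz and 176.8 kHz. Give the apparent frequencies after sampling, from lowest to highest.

0.15 kHz, 2.8 kHz, 4.4 kHz, 11.2 kHz

fs/2 = 22.65 kHz.
178.4 kHz mod fs = 42.5 kHz.
42.5 kHz > fs/2 = 22.65 kHz, folds to fs − 42.5 kHz = 2.8 kHz.
124.7 kHz mod fs = 34.1 kHz.
34.1 kHz > fs/2 = 22.65 kHz, folds to fs − 34.1 kHz = 11.2 kHz.
135.75 kHz mod fs = 45.15 kHz.
45.15 kHz > fs/2 = 22.65 kHz, folds to fs − 45.15 kHz = 0.15 kHz.
176.8 kHz mod fs = 40.9 kHz.
40.9 kHz > fs/2 = 22.65 kHz, folds to fs − 40.9 kHz = 4.4 kHz.
Distinct values: {0.15 kHz, 2.8 kHz, 4.4 kHz, 11.2 kHz}.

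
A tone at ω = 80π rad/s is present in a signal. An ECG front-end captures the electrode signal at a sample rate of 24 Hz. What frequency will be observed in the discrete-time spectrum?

8 Hz

ω = 80π rad/s → f = ω/(2π) = 40 Hz.
40 Hz mod fs = 16 Hz.
16 Hz > fs/2 = 12 Hz, folds to fs − 16 Hz = 8 Hz.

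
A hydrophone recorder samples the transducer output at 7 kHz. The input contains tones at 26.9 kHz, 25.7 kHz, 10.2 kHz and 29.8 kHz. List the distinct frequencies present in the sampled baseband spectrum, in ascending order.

fs/2 = 3.5 kHz.
26.9 kHz mod fs = 5.9 kHz.
5.9 kHz > fs/2 = 3.5 kHz, folds to fs − 5.9 kHz = 1.1 kHz.
25.7 kHz mod fs = 4.7 kHz.
4.7 kHz > fs/2 = 3.5 kHz, folds to fs − 4.7 kHz = 2.3 kHz.
10.2 kHz mod fs = 3.2 kHz.
3.2 kHz ≤ fs/2 = 3.5 kHz, appears at 3.2 kHz.
29.8 kHz mod fs = 1.8 kHz.
1.8 kHz ≤ fs/2 = 3.5 kHz, appears at 1.8 kHz.
Distinct values: {1.1 kHz, 1.8 kHz, 2.3 kHz, 3.2 kHz}.

1.1 kHz, 1.8 kHz, 2.3 kHz, 3.2 kHz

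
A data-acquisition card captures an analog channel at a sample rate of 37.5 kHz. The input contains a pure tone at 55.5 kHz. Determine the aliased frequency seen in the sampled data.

55.5 kHz mod fs = 18 kHz.
18 kHz ≤ fs/2 = 18.75 kHz, appears at 18 kHz.

18 kHz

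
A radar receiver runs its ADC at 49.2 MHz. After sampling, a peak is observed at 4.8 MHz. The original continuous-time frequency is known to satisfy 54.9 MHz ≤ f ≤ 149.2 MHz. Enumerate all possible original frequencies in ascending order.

Frequencies that alias to 4.8 MHz are k·fs ± 4.8 MHz for integer k ≥ 0.
k=0: 4.8 MHz.
k=1: 44.4 MHz, 54 MHz.
k=2: 93.6 MHz, 103.2 MHz.
k=3: 142.8 MHz, 152.4 MHz.
k=4: 192 MHz, 201.6 MHz.
Within [54.9 MHz, 149.2 MHz]: 93.6 MHz, 103.2 MHz, 142.8 MHz.

93.6 MHz, 103.2 MHz, 142.8 MHz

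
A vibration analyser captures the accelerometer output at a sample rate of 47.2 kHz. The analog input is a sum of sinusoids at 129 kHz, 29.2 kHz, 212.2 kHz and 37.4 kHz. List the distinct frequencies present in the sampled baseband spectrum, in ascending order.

9.8 kHz, 12.6 kHz, 18 kHz, 23.4 kHz

fs/2 = 23.6 kHz.
129 kHz mod fs = 34.6 kHz.
34.6 kHz > fs/2 = 23.6 kHz, folds to fs − 34.6 kHz = 12.6 kHz.
29.2 kHz > fs/2 = 23.6 kHz, folds to fs − 29.2 kHz = 18 kHz.
212.2 kHz mod fs = 23.4 kHz.
23.4 kHz ≤ fs/2 = 23.6 kHz, appears at 23.4 kHz.
37.4 kHz > fs/2 = 23.6 kHz, folds to fs − 37.4 kHz = 9.8 kHz.
Distinct values: {9.8 kHz, 12.6 kHz, 18 kHz, 23.4 kHz}.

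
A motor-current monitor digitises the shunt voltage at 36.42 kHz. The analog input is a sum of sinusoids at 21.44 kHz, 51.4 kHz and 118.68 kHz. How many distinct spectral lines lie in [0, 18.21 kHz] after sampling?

2

fs/2 = 18.21 kHz.
21.44 kHz > fs/2 = 18.21 kHz, folds to fs − 21.44 kHz = 14.98 kHz.
51.4 kHz mod fs = 14.98 kHz.
14.98 kHz ≤ fs/2 = 18.21 kHz, appears at 14.98 kHz.
118.68 kHz mod fs = 9.42 kHz.
9.42 kHz ≤ fs/2 = 18.21 kHz, appears at 9.42 kHz.
Distinct values: {9.42 kHz, 14.98 kHz} → 2.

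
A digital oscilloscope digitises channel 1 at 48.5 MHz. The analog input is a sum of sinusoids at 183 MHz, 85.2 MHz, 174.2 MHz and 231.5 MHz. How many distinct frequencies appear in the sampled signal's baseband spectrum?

3

fs/2 = 24.25 MHz.
183 MHz mod fs = 37.5 MHz.
37.5 MHz > fs/2 = 24.25 MHz, folds to fs − 37.5 MHz = 11 MHz.
85.2 MHz mod fs = 36.7 MHz.
36.7 MHz > fs/2 = 24.25 MHz, folds to fs − 36.7 MHz = 11.8 MHz.
174.2 MHz mod fs = 28.7 MHz.
28.7 MHz > fs/2 = 24.25 MHz, folds to fs − 28.7 MHz = 19.8 MHz.
231.5 MHz mod fs = 37.5 MHz.
37.5 MHz > fs/2 = 24.25 MHz, folds to fs − 37.5 MHz = 11 MHz.
Distinct values: {11 MHz, 11.8 MHz, 19.8 MHz} → 3.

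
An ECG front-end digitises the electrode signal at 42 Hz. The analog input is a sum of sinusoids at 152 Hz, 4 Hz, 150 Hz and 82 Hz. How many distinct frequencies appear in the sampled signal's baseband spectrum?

4

fs/2 = 21 Hz.
152 Hz mod fs = 26 Hz.
26 Hz > fs/2 = 21 Hz, folds to fs − 26 Hz = 16 Hz.
4 Hz ≤ fs/2 = 21 Hz, passes unchanged.
150 Hz mod fs = 24 Hz.
24 Hz > fs/2 = 21 Hz, folds to fs − 24 Hz = 18 Hz.
82 Hz mod fs = 40 Hz.
40 Hz > fs/2 = 21 Hz, folds to fs − 40 Hz = 2 Hz.
Distinct values: {2 Hz, 4 Hz, 16 Hz, 18 Hz} → 4.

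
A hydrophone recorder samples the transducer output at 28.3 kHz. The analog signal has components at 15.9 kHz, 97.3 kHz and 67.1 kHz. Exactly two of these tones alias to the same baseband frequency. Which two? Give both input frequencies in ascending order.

15.9 kHz, 97.3 kHz

fs/2 = 14.15 kHz.
15.9 kHz > fs/2 = 14.15 kHz, folds to fs − 15.9 kHz = 12.4 kHz.
97.3 kHz mod fs = 12.4 kHz.
12.4 kHz ≤ fs/2 = 14.15 kHz, appears at 12.4 kHz.
67.1 kHz mod fs = 10.5 kHz.
10.5 kHz ≤ fs/2 = 14.15 kHz, appears at 10.5 kHz.
15.9 kHz and 97.3 kHz both map to 12.4 kHz.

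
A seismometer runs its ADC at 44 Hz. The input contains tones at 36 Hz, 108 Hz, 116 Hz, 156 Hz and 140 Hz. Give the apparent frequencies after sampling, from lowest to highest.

fs/2 = 22 Hz.
36 Hz > fs/2 = 22 Hz, folds to fs − 36 Hz = 8 Hz.
108 Hz mod fs = 20 Hz.
20 Hz ≤ fs/2 = 22 Hz, appears at 20 Hz.
116 Hz mod fs = 28 Hz.
28 Hz > fs/2 = 22 Hz, folds to fs − 28 Hz = 16 Hz.
156 Hz mod fs = 24 Hz.
24 Hz > fs/2 = 22 Hz, folds to fs − 24 Hz = 20 Hz.
140 Hz mod fs = 8 Hz.
8 Hz ≤ fs/2 = 22 Hz, appears at 8 Hz.
Distinct values: {8 Hz, 16 Hz, 20 Hz}.

8 Hz, 16 Hz, 20 Hz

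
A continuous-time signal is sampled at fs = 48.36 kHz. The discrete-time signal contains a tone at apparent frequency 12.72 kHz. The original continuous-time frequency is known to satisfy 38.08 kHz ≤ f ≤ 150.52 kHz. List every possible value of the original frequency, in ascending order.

61.08 kHz, 84 kHz, 109.44 kHz, 132.36 kHz

Frequencies that alias to 12.72 kHz are k·fs ± 12.72 kHz for integer k ≥ 0.
k=0: 12.72 kHz.
k=1: 35.64 kHz, 61.08 kHz.
k=2: 84 kHz, 109.44 kHz.
k=3: 132.36 kHz, 157.8 kHz.
k=4: 180.72 kHz, 206.16 kHz.
Within [38.08 kHz, 150.52 kHz]: 61.08 kHz, 84 kHz, 109.44 kHz, 132.36 kHz.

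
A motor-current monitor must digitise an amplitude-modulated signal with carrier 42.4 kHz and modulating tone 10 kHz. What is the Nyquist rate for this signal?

104.8 kHz

AM sidebands sit at fc ± fm = 32.4 kHz and 52.4 kHz.
Highest-frequency component: 52.4 kHz.
Nyquist rate = 2 × 52.4 kHz = 104.8 kHz.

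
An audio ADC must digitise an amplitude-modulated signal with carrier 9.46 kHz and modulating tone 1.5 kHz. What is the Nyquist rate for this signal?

AM sidebands sit at fc ± fm = 7.96 kHz and 10.96 kHz.
Highest-frequency component: 10.96 kHz.
Nyquist rate = 2 × 10.96 kHz = 21.92 kHz.

21.92 kHz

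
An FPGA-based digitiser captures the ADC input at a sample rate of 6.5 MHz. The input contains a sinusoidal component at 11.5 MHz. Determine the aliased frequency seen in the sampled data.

11.5 MHz mod fs = 5 MHz.
5 MHz > fs/2 = 3.25 MHz, folds to fs − 5 MHz = 1.5 MHz.

1.5 MHz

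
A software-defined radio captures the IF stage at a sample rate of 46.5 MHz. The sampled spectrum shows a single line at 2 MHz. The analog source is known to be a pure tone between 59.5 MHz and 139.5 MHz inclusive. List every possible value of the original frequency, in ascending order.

91 MHz, 95 MHz, 137.5 MHz

Frequencies that alias to 2 MHz are k·fs ± 2 MHz for integer k ≥ 0.
k=0: 2 MHz.
k=1: 44.5 MHz, 48.5 MHz.
k=2: 91 MHz, 95 MHz.
k=3: 137.5 MHz, 141.5 MHz.
k=4: 184 MHz, 188 MHz.
Within [59.5 MHz, 139.5 MHz]: 91 MHz, 95 MHz, 137.5 MHz.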